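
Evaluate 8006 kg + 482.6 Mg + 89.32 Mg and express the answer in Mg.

In Mg:
  8006 kg = 8006 × 10^-3 Mg = 8.006
  482.6 Mg → 482.6
  89.32 Mg → 89.32
Sum: 8.006 + 482.6 + 89.32 = 579.926

579.926 Mg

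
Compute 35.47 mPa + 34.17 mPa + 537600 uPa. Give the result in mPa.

607.24 mPa

In mPa:
  35.47 mPa → 35.47
  34.17 mPa → 34.17
  537600 uPa = 537600 × 10⁻³ mPa = 537.6
Sum: 35.47 + 34.17 + 537.6 = 607.24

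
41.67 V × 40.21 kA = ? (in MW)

1.6755507 MW

41.67 × 40.21 × 10³ = 1675.5507 × 10³ W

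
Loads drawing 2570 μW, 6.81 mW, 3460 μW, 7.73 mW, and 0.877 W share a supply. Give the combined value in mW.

In mW:
  2570 μW = 2570 × 10⁻³ mW = 2.57
  6.81 mW → 6.81
  3460 μW = 3460 × 10⁻³ mW = 3.46
  7.73 mW → 7.73
  0.877 W = 0.877 × 10³ mW = 877
Sum: 2.57 + 6.81 + 3.46 + 7.73 + 877 = 897.57

897.57 mW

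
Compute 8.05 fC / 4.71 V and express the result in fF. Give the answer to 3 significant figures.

1.71 fF

(8.05 × 10⁻¹⁵) / (4.71) = 1.7091 × 10⁻¹⁵ F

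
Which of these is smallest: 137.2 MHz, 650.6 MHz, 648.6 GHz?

137.2 MHz

137.2 MHz = 137200000 Hz
650.6 MHz = 650600000 Hz
648.6 GHz = 648600000000 Hz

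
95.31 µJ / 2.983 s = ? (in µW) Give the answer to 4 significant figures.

31.95 µW

(95.31 × 10⁻⁶) / (2.983) = 31.9511 × 10⁻⁶ W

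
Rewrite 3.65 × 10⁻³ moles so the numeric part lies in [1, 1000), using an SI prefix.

= 3.65 × 10⁻³ moles; 10⁻³ is milli.

3.65 millimoles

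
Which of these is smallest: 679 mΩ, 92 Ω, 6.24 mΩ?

679 mΩ = 0.679 Ω
92 Ω = 92 Ω
6.24 mΩ = 0.00624 Ω

6.24 mΩ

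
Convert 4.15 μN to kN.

0.00000000415 kN

micro = 10^-6, kilo = 10^3; factor is 10^-9.
4.15 × 10^-9 = 0.00000000415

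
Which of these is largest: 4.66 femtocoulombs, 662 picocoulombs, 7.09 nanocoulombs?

4.66 femtocoulombs = 0.00000000000000466 coulombs
662 picocoulombs = 0.000000000662 coulombs
7.09 nanocoulombs = 0.00000000709 coulombs

7.09 nanocoulombs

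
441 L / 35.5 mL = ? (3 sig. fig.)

(441) / (35.5 × 10⁻³) = 12.42 × 10³

12400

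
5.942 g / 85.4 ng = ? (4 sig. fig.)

69580000

(5.942) / (85.4 × 10^-9) = 0.069578 × 10^9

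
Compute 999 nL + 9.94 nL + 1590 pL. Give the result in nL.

1010.53 nL

In nL:
  999 nL → 999
  9.94 nL → 9.94
  1590 pL = 1590 × 10^-3 nL = 1.59
Sum: 999 + 9.94 + 1.59 = 1010.53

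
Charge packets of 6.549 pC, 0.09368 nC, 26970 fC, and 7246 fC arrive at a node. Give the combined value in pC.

134.445 pC

In pC:
  6.549 pC → 6.549
  0.09368 nC = 0.09368 × 10³ pC = 93.68
  26970 fC = 26970 × 10⁻³ pC = 26.97
  7246 fC = 7246 × 10⁻³ pC = 7.246
Sum: 6.549 + 93.68 + 26.97 + 7.246 = 134.445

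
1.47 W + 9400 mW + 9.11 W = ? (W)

19.98 W

In W:
  1.47 W → 1.47
  9400 mW = 9400 × 10^-3 W = 9.4
  9.11 W → 9.11
Sum: 1.47 + 9.4 + 9.11 = 19.98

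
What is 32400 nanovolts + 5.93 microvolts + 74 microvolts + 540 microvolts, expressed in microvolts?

652.33 microvolts

In microvolts:
  32400 nanovolts = 32400e-3 microvolts = 32.4
  5.93 microvolts → 5.93
  74 microvolts → 74
  540 microvolts → 540
Sum: 32.4 + 5.93 + 74 + 540 = 652.33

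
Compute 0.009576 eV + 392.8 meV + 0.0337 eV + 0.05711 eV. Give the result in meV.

493.186 meV

In meV:
  0.009576 eV = 0.009576 × 10³ meV = 9.576
  392.8 meV → 392.8
  0.0337 eV = 0.0337 × 10³ meV = 33.7
  0.05711 eV = 0.05711 × 10³ meV = 57.11
Sum: 9.576 + 392.8 + 33.7 + 57.11 = 493.186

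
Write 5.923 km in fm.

kilo = 1e3, femto = 1e-15; factor is 1e18.
5.923 × 1e18 = 5923000000000000000

5923000000000000000 fm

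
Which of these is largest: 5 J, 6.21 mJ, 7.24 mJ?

5 J

5 J = 5 J
6.21 mJ = 0.00621 J
7.24 mJ = 0.00724 J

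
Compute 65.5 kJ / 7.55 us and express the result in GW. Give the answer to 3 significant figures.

(65.5 × 10^3) / (7.55 × 10^-6) = 8.6755 × 10^9 W

8.68 GW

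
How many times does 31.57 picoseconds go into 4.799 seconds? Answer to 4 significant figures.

(4.799) / (31.57 × 10⁻¹²) = 0.15201 × 10¹²

152000000000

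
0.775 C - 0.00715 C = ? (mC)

767.85 mC

In mC:
  0.775 C = 0.775 × 10^3 mC = 775
  0.00715 C = 0.00715 × 10^3 mC = 7.15
Difference: 775 - 7.15 = 767.85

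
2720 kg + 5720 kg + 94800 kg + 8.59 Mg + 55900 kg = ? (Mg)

167.73 Mg

In Mg:
  2720 kg = 2720 × 10^-3 Mg = 2.72
  5720 kg = 5720 × 10^-3 Mg = 5.72
  94800 kg = 94800 × 10^-3 Mg = 94.8
  8.59 Mg → 8.59
  55900 kg = 55900 × 10^-3 Mg = 55.9
Sum: 2.72 + 5.72 + 94.8 + 8.59 + 55.9 = 167.73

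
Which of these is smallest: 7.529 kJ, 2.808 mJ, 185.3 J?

2.808 mJ

7.529 kJ = 7529 J
2.808 mJ = 0.002808 J
185.3 J = 185.3 J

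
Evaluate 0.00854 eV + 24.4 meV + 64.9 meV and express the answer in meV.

In meV:
  0.00854 eV = 0.00854 × 10^3 meV = 8.54
  24.4 meV → 24.4
  64.9 meV → 64.9
Sum: 8.54 + 24.4 + 64.9 = 97.84

97.84 meV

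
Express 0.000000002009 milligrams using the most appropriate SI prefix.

2.009 picograms

= 2.009 × 10⁻¹² grams; 10⁻¹² is pico.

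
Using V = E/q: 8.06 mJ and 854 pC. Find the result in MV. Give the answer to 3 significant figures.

9.44 MV

(8.06 × 10⁻³) / (854 × 10⁻¹²) = 0.0094379 × 10⁹ V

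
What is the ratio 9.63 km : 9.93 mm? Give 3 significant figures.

970000

(9.63 × 10^3) / (9.93 × 10^-3) = 0.9698 × 10^6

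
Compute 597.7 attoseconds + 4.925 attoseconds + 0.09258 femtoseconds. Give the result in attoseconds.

In attoseconds:
  597.7 attoseconds → 597.7
  4.925 attoseconds → 4.925
  0.09258 femtoseconds = 0.09258 × 10³ attoseconds = 92.58
Sum: 597.7 + 4.925 + 92.58 = 695.205

695.205 attoseconds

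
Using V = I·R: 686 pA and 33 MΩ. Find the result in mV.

22.638 mV

686 × 10^-12 × 33 × 10^6 = 22638 × 10^-6 V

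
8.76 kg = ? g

kilo = 10³, (no prefix) = 10⁰; factor is 10³.
8.76 × 10³ = 8760

8760 g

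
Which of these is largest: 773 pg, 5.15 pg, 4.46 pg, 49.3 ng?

49.3 ng

773 pg = 0.000000000773 g
5.15 pg = 0.00000000000515 g
4.46 pg = 0.00000000000446 g
49.3 ng = 0.0000000493 g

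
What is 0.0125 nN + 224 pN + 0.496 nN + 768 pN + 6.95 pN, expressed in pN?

1507.45 pN

In pN:
  0.0125 nN = 0.0125e3 pN = 12.5
  224 pN → 224
  0.496 nN = 0.496e3 pN = 496
  768 pN → 768
  6.95 pN → 6.95
Sum: 12.5 + 224 + 496 + 768 + 6.95 = 1507.45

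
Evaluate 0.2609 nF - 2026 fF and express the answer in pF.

258.874 pF

In pF:
  0.2609 nF = 0.2609 × 10^3 pF = 260.9
  2026 fF = 2026 × 10^-3 pF = 2.026
Difference: 260.9 - 2.026 = 258.874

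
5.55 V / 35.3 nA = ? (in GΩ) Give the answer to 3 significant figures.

(5.55) / (35.3e-9) = 0.15722e9 Ω

0.157 GΩ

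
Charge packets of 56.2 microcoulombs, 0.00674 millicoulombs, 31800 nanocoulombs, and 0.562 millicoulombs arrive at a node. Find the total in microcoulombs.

In microcoulombs:
  56.2 microcoulombs → 56.2
  0.00674 millicoulombs = 0.00674 × 10³ microcoulombs = 6.74
  31800 nanocoulombs = 31800 × 10⁻³ microcoulombs = 31.8
  0.562 millicoulombs = 0.562 × 10³ microcoulombs = 562
Sum: 56.2 + 6.74 + 31.8 + 562 = 656.74

656.74 microcoulombs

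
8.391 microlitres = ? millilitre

0.008391 millilitres

micro = 10^-6, milli = 10^-3; factor is 10^-3.
8.391 × 10^-3 = 0.008391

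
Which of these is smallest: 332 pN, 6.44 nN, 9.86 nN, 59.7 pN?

59.7 pN

332 pN = 0.000000000332 N
6.44 nN = 0.00000000644 N
9.86 nN = 0.00000000986 N
59.7 pN = 0.0000000000597 N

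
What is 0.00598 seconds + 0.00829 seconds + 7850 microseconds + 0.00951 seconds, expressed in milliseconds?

31.63 milliseconds

In milliseconds:
  0.00598 seconds = 0.00598e3 milliseconds = 5.98
  0.00829 seconds = 0.00829e3 milliseconds = 8.29
  7850 microseconds = 7850e-3 milliseconds = 7.85
  0.00951 seconds = 0.00951e3 milliseconds = 9.51
Sum: 5.98 + 8.29 + 7.85 + 9.51 = 31.63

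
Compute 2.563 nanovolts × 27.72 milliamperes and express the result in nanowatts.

2.563e-9 × 27.72e-3 = 71.04636e-12 W

0.07104636 nanowatts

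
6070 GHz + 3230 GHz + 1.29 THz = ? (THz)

10.59 THz

In THz:
  6070 GHz = 6070 × 10^-3 THz = 6.07
  3230 GHz = 3230 × 10^-3 THz = 3.23
  1.29 THz → 1.29
Sum: 6.07 + 3.23 + 1.29 = 10.59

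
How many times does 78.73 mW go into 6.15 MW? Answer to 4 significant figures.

(6.15 × 10^6) / (78.73 × 10^-3) = 0.078115 × 10^9

78120000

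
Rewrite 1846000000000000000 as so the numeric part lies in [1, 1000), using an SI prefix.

= 1.846 s; mantissa already in [1, 1000).

1.846 s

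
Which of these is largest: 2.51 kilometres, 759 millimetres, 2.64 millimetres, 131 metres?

2.51 kilometres = 2510 metres
759 millimetres = 0.759 metres
2.64 millimetres = 0.00264 metres
131 metres = 131 metres

2.51 kilometres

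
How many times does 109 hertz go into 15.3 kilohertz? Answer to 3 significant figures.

(15.3 × 10^3) / (109) = 0.1404 × 10^3

140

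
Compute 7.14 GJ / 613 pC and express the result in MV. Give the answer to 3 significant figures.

(7.14 × 10⁹) / (613 × 10⁻¹²) = 0.011648 × 10²¹ V

11600000000000 MV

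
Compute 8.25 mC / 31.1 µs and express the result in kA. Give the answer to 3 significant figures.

0.265 kA

(8.25e-3) / (31.1e-6) = 0.26527e3 A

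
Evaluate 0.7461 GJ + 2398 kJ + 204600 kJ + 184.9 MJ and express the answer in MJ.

1137.998 MJ

In MJ:
  0.7461 GJ = 0.7461 × 10³ MJ = 746.1
  2398 kJ = 2398 × 10⁻³ MJ = 2.398
  204600 kJ = 204600 × 10⁻³ MJ = 204.6
  184.9 MJ → 184.9
Sum: 746.1 + 2.398 + 204.6 + 184.9 = 1137.998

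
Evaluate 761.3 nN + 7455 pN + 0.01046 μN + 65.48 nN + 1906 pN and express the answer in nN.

In nN:
  761.3 nN → 761.3
  7455 pN = 7455e-3 nN = 7.455
  0.01046 μN = 0.01046e3 nN = 10.46
  65.48 nN → 65.48
  1906 pN = 1906e-3 nN = 1.906
Sum: 761.3 + 7.455 + 10.46 + 65.48 + 1.906 = 846.601

846.601 nN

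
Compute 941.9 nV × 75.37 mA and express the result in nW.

70.991003 nW

941.9e-9 × 75.37e-3 = 70991.003e-12 W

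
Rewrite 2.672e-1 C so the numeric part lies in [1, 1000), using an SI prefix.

= 267.2e-3 C; 1e-3 is milli.

267.2 mC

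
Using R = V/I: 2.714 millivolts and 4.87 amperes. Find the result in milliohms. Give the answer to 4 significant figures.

0.5573 milliohms

(2.714 × 10⁻³) / (4.87) = 0.55729 × 10⁻³ Ω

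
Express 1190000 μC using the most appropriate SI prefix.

1.19 C

= 1.19 C; mantissa already in [1, 1000).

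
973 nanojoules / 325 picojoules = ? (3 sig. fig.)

2990

(973 × 10^-9) / (325 × 10^-12) = 2.994 × 10^3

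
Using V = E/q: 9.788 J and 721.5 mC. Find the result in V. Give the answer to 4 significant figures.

13.57 V

(9.788) / (721.5e-3) = 0.0135662e3 V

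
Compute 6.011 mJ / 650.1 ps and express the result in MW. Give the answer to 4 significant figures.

(6.011 × 10⁻³) / (650.1 × 10⁻¹²) = 0.00924627 × 10⁹ W

9.246 MW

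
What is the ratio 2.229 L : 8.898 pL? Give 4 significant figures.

250500000000

(2.229) / (8.898 × 10^-12) = 0.25051 × 10^12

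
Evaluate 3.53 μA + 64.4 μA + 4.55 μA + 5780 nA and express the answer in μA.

78.26 μA

In μA:
  3.53 μA → 3.53
  64.4 μA → 64.4
  4.55 μA → 4.55
  5780 nA = 5780 × 10^-3 μA = 5.78
Sum: 3.53 + 64.4 + 4.55 + 5.78 = 78.26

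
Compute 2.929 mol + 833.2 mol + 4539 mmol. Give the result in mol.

840.668 mol

In mol:
  2.929 mol → 2.929
  833.2 mol → 833.2
  4539 mmol = 4539e-3 mol = 4.539
Sum: 2.929 + 833.2 + 4.539 = 840.668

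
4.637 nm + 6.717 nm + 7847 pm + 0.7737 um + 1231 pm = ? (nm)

794.132 nm

In nm:
  4.637 nm → 4.637
  6.717 nm → 6.717
  7847 pm = 7847 × 10⁻³ nm = 7.847
  0.7737 um = 0.7737 × 10³ nm = 773.7
  1231 pm = 1231 × 10⁻³ nm = 1.231
Sum: 4.637 + 6.717 + 7.847 + 773.7 + 1.231 = 794.132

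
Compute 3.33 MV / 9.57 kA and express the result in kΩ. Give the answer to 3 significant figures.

(3.33 × 10^6) / (9.57 × 10^3) = 0.34796 × 10^3 Ω

0.348 kΩ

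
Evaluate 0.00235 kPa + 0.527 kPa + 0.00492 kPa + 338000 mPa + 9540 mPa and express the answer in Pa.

In Pa:
  0.00235 kPa = 0.00235 × 10^3 Pa = 2.35
  0.527 kPa = 0.527 × 10^3 Pa = 527
  0.00492 kPa = 0.00492 × 10^3 Pa = 4.92
  338000 mPa = 338000 × 10^-3 Pa = 338
  9540 mPa = 9540 × 10^-3 Pa = 9.54
Sum: 2.35 + 527 + 4.92 + 338 + 9.54 = 881.81

881.81 Pa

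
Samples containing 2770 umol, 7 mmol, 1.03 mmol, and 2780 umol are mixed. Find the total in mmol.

13.58 mmol

In mmol:
  2770 umol = 2770 × 10⁻³ mmol = 2.77
  7 mmol → 7
  1.03 mmol → 1.03
  2780 umol = 2780 × 10⁻³ mmol = 2.78
Sum: 2.77 + 7 + 1.03 + 2.78 = 13.58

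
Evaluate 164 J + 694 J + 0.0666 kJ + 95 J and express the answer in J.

1019.6 J

In J:
  164 J → 164
  694 J → 694
  0.0666 kJ = 0.0666e3 J = 66.6
  95 J → 95
Sum: 164 + 694 + 66.6 + 95 = 1019.6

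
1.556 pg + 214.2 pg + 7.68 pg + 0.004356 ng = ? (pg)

227.792 pg

In pg:
  1.556 pg → 1.556
  214.2 pg → 214.2
  7.68 pg → 7.68
  0.004356 ng = 0.004356 × 10^3 pg = 4.356
Sum: 1.556 + 214.2 + 7.68 + 4.356 = 227.792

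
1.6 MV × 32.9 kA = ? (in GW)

52.64 GW

1.6e6 × 32.9e3 = 52.64e9 W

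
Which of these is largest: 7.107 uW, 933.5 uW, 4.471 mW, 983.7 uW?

4.471 mW

7.107 uW = 0.000007107 W
933.5 uW = 0.0009335 W
4.471 mW = 0.004471 W
983.7 uW = 0.0009837 W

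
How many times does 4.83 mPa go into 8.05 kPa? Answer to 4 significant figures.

1667000

(8.05 × 10^3) / (4.83 × 10^-3) = 1.6667 × 10^6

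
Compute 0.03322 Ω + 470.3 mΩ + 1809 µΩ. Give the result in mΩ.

505.329 mΩ

In mΩ:
  0.03322 Ω = 0.03322 × 10³ mΩ = 33.22
  470.3 mΩ → 470.3
  1809 µΩ = 1809 × 10⁻³ mΩ = 1.809
Sum: 33.22 + 470.3 + 1.809 = 505.329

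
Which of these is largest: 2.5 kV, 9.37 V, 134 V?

2.5 kV = 2500 V
9.37 V = 9.37 V
134 V = 134 V

2.5 kV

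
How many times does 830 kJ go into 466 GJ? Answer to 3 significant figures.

(466 × 10^9) / (830 × 10^3) = 0.5614 × 10^6

561000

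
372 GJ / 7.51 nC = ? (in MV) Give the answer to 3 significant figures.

49500000000000 MV

(372e9) / (7.51e-9) = 49.534e18 V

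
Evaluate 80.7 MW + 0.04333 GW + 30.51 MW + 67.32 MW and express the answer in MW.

In MW:
  80.7 MW → 80.7
  0.04333 GW = 0.04333e3 MW = 43.33
  30.51 MW → 30.51
  67.32 MW → 67.32
Sum: 80.7 + 43.33 + 30.51 + 67.32 = 221.86

221.86 MW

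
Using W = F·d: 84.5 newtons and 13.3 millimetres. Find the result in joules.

84.5 × 13.3 × 10⁻³ = 1123.85 × 10⁻³ J

1.12385 joules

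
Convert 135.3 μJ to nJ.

135300 nJ

micro = 10⁻⁶, nano = 10⁻⁹; factor is 10³.
135.3 × 10³ = 135300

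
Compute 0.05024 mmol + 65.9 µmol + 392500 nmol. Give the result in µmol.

In µmol:
  0.05024 mmol = 0.05024 × 10³ µmol = 50.24
  65.9 µmol → 65.9
  392500 nmol = 392500 × 10⁻³ µmol = 392.5
Sum: 50.24 + 65.9 + 392.5 = 508.64

508.64 µmol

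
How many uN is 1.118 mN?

1118 uN

milli = 1e-3, micro = 1e-6; factor is 1e3.
1.118 × 1e3 = 1118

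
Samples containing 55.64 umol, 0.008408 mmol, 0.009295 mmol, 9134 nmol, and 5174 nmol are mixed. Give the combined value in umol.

In umol:
  55.64 umol → 55.64
  0.008408 mmol = 0.008408 × 10³ umol = 8.408
  0.009295 mmol = 0.009295 × 10³ umol = 9.295
  9134 nmol = 9134 × 10⁻³ umol = 9.134
  5174 nmol = 5174 × 10⁻³ umol = 5.174
Sum: 55.64 + 8.408 + 9.295 + 9.134 + 5.174 = 87.651

87.651 umol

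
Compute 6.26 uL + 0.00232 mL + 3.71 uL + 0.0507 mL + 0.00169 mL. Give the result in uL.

In uL:
  6.26 uL → 6.26
  0.00232 mL = 0.00232e3 uL = 2.32
  3.71 uL → 3.71
  0.0507 mL = 0.0507e3 uL = 50.7
  0.00169 mL = 0.00169e3 uL = 1.69
Sum: 6.26 + 2.32 + 3.71 + 50.7 + 1.69 = 64.68

64.68 uL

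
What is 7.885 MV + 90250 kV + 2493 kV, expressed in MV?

In MV:
  7.885 MV → 7.885
  90250 kV = 90250 × 10^-3 MV = 90.25
  2493 kV = 2493 × 10^-3 MV = 2.493
Sum: 7.885 + 90.25 + 2.493 = 100.628

100.628 MV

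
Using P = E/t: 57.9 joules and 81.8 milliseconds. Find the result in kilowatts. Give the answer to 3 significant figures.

0.708 kilowatts

(57.9) / (81.8 × 10^-3) = 0.70782 × 10^3 W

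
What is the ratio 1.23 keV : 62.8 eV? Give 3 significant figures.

(1.23e3) / (62.8) = 0.01959e3

19.6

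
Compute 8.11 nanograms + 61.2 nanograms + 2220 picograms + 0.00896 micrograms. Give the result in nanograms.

In nanograms:
  8.11 nanograms → 8.11
  61.2 nanograms → 61.2
  2220 picograms = 2220 × 10⁻³ nanograms = 2.22
  0.00896 micrograms = 0.00896 × 10³ nanograms = 8.96
Sum: 8.11 + 61.2 + 2.22 + 8.96 = 80.49

80.49 nanograms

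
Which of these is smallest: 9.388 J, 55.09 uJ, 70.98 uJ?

9.388 J = 9.388 J
55.09 uJ = 0.00005509 J
70.98 uJ = 0.00007098 J

55.09 uJ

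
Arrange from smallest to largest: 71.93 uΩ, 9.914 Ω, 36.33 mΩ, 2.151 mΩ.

71.93 uΩ = 0.00007193 Ω
9.914 Ω = 9.914 Ω
36.33 mΩ = 0.03633 Ω
2.151 mΩ = 0.002151 Ω

71.93 uΩ < 2.151 mΩ < 36.33 mΩ < 9.914 Ω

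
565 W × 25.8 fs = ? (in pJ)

14.577 pJ

565 × 25.8 × 10⁻¹⁵ = 14577 × 10⁻¹⁵ J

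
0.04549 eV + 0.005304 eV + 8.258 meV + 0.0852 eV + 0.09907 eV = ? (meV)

243.322 meV

In meV:
  0.04549 eV = 0.04549 × 10³ meV = 45.49
  0.005304 eV = 0.005304 × 10³ meV = 5.304
  8.258 meV → 8.258
  0.0852 eV = 0.0852 × 10³ meV = 85.2
  0.09907 eV = 0.09907 × 10³ meV = 99.07
Sum: 45.49 + 5.304 + 8.258 + 85.2 + 99.07 = 243.322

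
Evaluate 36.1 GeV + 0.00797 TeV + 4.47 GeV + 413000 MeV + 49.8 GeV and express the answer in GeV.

In GeV:
  36.1 GeV → 36.1
  0.00797 TeV = 0.00797e3 GeV = 7.97
  4.47 GeV → 4.47
  413000 MeV = 413000e-3 GeV = 413
  49.8 GeV → 49.8
Sum: 36.1 + 7.97 + 4.47 + 413 + 49.8 = 511.34

511.34 GeV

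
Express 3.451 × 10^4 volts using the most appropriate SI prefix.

34.51 kilovolts

= 34.51 × 10^3 volts; 10^3 is kilo.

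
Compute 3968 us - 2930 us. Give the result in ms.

In ms:
  3968 us = 3968 × 10⁻³ ms = 3.968
  2930 us = 2930 × 10⁻³ ms = 2.93
Difference: 3.968 - 2.93 = 1.038

1.038 ms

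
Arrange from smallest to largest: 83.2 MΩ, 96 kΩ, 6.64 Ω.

83.2 MΩ = 83200000 Ω
96 kΩ = 96000 Ω
6.64 Ω = 6.64 Ω

6.64 Ω < 96 kΩ < 83.2 MΩ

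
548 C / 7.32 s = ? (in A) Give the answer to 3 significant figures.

74.9 A

(548) / (7.32) = 74.863 A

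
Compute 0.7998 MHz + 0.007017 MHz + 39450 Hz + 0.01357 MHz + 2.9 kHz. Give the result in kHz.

862.737 kHz

In kHz:
  0.7998 MHz = 0.7998 × 10^3 kHz = 799.8
  0.007017 MHz = 0.007017 × 10^3 kHz = 7.017
  39450 Hz = 39450 × 10^-3 kHz = 39.45
  0.01357 MHz = 0.01357 × 10^3 kHz = 13.57
  2.9 kHz → 2.9
Sum: 799.8 + 7.017 + 39.45 + 13.57 + 2.9 = 862.737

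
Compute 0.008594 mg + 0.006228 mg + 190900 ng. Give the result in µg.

In µg:
  0.008594 mg = 0.008594e3 µg = 8.594
  0.006228 mg = 0.006228e3 µg = 6.228
  190900 ng = 190900e-3 µg = 190.9
Sum: 8.594 + 6.228 + 190.9 = 205.722

205.722 µg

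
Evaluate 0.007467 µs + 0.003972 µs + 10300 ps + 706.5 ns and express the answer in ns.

In ns:
  0.007467 µs = 0.007467 × 10^3 ns = 7.467
  0.003972 µs = 0.003972 × 10^3 ns = 3.972
  10300 ps = 10300 × 10^-3 ns = 10.3
  706.5 ns → 706.5
Sum: 7.467 + 3.972 + 10.3 + 706.5 = 728.239

728.239 ns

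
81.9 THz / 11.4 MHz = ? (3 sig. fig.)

7180000

(81.9 × 10^12) / (11.4 × 10^6) = 7.184 × 10^6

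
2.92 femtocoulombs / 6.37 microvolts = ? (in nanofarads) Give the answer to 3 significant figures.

(2.92e-15) / (6.37e-6) = 0.4584e-9 F

0.458 nanofarads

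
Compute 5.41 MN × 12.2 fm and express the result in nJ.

5.41e6 × 12.2e-15 = 66.002e-9 J

66.002 nJ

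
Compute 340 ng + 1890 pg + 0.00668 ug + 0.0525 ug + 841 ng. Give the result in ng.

1242.07 ng

In ng:
  340 ng → 340
  1890 pg = 1890 × 10⁻³ ng = 1.89
  0.00668 ug = 0.00668 × 10³ ng = 6.68
  0.0525 ug = 0.0525 × 10³ ng = 52.5
  841 ng → 841
Sum: 340 + 1.89 + 6.68 + 52.5 + 841 = 1242.07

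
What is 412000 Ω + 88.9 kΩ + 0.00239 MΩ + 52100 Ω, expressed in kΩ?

555.39 kΩ

In kΩ:
  412000 Ω = 412000 × 10^-3 kΩ = 412
  88.9 kΩ → 88.9
  0.00239 MΩ = 0.00239 × 10^3 kΩ = 2.39
  52100 Ω = 52100 × 10^-3 kΩ = 52.1
Sum: 412 + 88.9 + 2.39 + 52.1 = 555.39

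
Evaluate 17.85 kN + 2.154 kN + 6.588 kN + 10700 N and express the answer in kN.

In kN:
  17.85 kN → 17.85
  2.154 kN → 2.154
  6.588 kN → 6.588
  10700 N = 10700e-3 kN = 10.7
Sum: 17.85 + 2.154 + 6.588 + 10.7 = 37.292

37.292 kN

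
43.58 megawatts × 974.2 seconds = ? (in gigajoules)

42.455636 gigajoules

43.58 × 10^6 × 974.2 = 42455.636 × 10^6 J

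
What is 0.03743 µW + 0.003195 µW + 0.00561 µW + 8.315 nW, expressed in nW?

In nW:
  0.03743 µW = 0.03743e3 nW = 37.43
  0.003195 µW = 0.003195e3 nW = 3.195
  0.00561 µW = 0.00561e3 nW = 5.61
  8.315 nW → 8.315
Sum: 37.43 + 3.195 + 5.61 + 8.315 = 54.55

54.55 nW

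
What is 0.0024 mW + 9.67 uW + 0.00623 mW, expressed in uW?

In uW:
  0.0024 mW = 0.0024e3 uW = 2.4
  9.67 uW → 9.67
  0.00623 mW = 0.00623e3 uW = 6.23
Sum: 2.4 + 9.67 + 6.23 = 18.3

18.3 uW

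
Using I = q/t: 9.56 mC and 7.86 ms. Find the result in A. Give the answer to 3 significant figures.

(9.56 × 10^-3) / (7.86 × 10^-3) = 1.2163 A

1.22 A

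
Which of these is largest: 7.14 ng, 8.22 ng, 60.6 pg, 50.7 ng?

50.7 ng

7.14 ng = 0.00000000714 g
8.22 ng = 0.00000000822 g
60.6 pg = 0.0000000000606 g
50.7 ng = 0.0000000507 g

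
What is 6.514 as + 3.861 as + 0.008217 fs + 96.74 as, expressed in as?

115.332 as

In as:
  6.514 as → 6.514
  3.861 as → 3.861
  0.008217 fs = 0.008217 × 10^3 as = 8.217
  96.74 as → 96.74
Sum: 6.514 + 3.861 + 8.217 + 96.74 = 115.332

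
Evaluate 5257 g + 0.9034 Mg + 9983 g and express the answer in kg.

In kg:
  5257 g = 5257e-3 kg = 5.257
  0.9034 Mg = 0.9034e3 kg = 903.4
  9983 g = 9983e-3 kg = 9.983
Sum: 5.257 + 903.4 + 9.983 = 918.64

918.64 kg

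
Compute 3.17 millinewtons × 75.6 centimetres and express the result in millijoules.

2.39652 millijoules

3.17 × 10^-3 × 75.6 × 10^-2 = 239.652 × 10^-5 J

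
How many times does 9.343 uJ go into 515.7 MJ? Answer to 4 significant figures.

(515.7 × 10⁶) / (9.343 × 10⁻⁶) = 55.196 × 10¹²

55200000000000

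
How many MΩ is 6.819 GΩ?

6819 MΩ

giga = 10^9, mega = 10^6; factor is 10^3.
6.819 × 10^3 = 6819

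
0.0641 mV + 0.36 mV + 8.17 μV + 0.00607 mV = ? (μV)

In μV:
  0.0641 mV = 0.0641 × 10^3 μV = 64.1
  0.36 mV = 0.36 × 10^3 μV = 360
  8.17 μV → 8.17
  0.00607 mV = 0.00607 × 10^3 μV = 6.07
Sum: 64.1 + 360 + 8.17 + 6.07 = 438.34

438.34 μV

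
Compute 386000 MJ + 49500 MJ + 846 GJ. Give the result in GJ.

In GJ:
  386000 MJ = 386000 × 10⁻³ GJ = 386
  49500 MJ = 49500 × 10⁻³ GJ = 49.5
  846 GJ → 846
Sum: 386 + 49.5 + 846 = 1281.5

1281.5 GJ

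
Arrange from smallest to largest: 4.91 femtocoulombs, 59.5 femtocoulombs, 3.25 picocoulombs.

4.91 femtocoulombs < 59.5 femtocoulombs < 3.25 picocoulombs

4.91 femtocoulombs = 0.00000000000000491 coulombs
59.5 femtocoulombs = 0.0000000000000595 coulombs
3.25 picocoulombs = 0.00000000000325 coulombs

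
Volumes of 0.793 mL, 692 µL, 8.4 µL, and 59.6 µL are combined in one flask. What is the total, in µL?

In µL:
  0.793 mL = 0.793 × 10^3 µL = 793
  692 µL → 692
  8.4 µL → 8.4
  59.6 µL → 59.6
Sum: 793 + 692 + 8.4 + 59.6 = 1553

1553 µL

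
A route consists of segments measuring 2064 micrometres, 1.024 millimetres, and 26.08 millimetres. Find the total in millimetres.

29.168 millimetres

In millimetres:
  2064 micrometres = 2064 × 10⁻³ millimetres = 2.064
  1.024 millimetres → 1.024
  26.08 millimetres → 26.08
Sum: 2.064 + 1.024 + 26.08 = 29.168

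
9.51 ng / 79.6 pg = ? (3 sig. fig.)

(9.51e-9) / (79.6e-12) = 0.1195e3

119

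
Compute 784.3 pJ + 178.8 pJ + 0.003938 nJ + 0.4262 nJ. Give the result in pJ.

1393.238 pJ

In pJ:
  784.3 pJ → 784.3
  178.8 pJ → 178.8
  0.003938 nJ = 0.003938 × 10³ pJ = 3.938
  0.4262 nJ = 0.4262 × 10³ pJ = 426.2
Sum: 784.3 + 178.8 + 3.938 + 426.2 = 1393.238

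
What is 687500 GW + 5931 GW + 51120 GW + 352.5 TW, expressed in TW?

1097.051 TW

In TW:
  687500 GW = 687500 × 10^-3 TW = 687.5
  5931 GW = 5931 × 10^-3 TW = 5.931
  51120 GW = 51120 × 10^-3 TW = 51.12
  352.5 TW → 352.5
Sum: 687.5 + 5.931 + 51.12 + 352.5 = 1097.051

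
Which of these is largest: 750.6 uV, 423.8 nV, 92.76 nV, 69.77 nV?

750.6 uV = 0.0007506 V
423.8 nV = 0.0000004238 V
92.76 nV = 0.00000009276 V
69.77 nV = 0.00000006977 V

750.6 uV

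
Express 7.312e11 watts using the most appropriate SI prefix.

731.2 gigawatts

= 731.2e9 watts; 1e9 is giga.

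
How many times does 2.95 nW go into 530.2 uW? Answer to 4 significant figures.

(530.2e-6) / (2.95e-9) = 179.73e3

179700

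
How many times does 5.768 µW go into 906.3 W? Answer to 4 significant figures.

(906.3) / (5.768e-6) = 157.13e6

157100000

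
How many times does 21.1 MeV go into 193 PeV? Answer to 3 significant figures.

9150000000

(193 × 10^15) / (21.1 × 10^6) = 9.147 × 10^9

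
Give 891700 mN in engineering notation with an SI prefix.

= 891.7 N; mantissa already in [1, 1000).

891.7 N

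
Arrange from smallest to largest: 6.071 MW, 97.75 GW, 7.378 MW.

6.071 MW = 6071000 W
97.75 GW = 97750000000 W
7.378 MW = 7378000 W

6.071 MW < 7.378 MW < 97.75 GW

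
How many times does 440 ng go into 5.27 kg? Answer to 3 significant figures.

(5.27e3) / (440e-9) = 0.01198e12

12000000000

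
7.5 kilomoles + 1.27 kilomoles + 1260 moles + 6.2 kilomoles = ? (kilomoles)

In kilomoles:
  7.5 kilomoles → 7.5
  1.27 kilomoles → 1.27
  1260 moles = 1260e-3 kilomoles = 1.26
  6.2 kilomoles → 6.2
Sum: 7.5 + 1.27 + 1.26 + 6.2 = 16.23

16.23 kilomoles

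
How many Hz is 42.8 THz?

tera = 1e12, (no prefix) = 1e0; factor is 1e12.
42.8 × 1e12 = 42800000000000

42800000000000 Hz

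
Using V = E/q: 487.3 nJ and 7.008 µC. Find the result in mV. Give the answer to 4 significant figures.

69.53 mV

(487.3e-9) / (7.008e-6) = 69.5348e-3 V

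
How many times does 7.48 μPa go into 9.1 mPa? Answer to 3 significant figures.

(9.1 × 10^-3) / (7.48 × 10^-6) = 1.217 × 10^3

1220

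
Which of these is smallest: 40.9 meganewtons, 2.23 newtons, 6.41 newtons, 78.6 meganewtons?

40.9 meganewtons = 40900000 newtons
2.23 newtons = 2.23 newtons
6.41 newtons = 6.41 newtons
78.6 meganewtons = 78600000 newtons

2.23 newtons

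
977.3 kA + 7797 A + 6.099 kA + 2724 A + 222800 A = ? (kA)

In kA:
  977.3 kA → 977.3
  7797 A = 7797 × 10⁻³ kA = 7.797
  6.099 kA → 6.099
  2724 A = 2724 × 10⁻³ kA = 2.724
  222800 A = 222800 × 10⁻³ kA = 222.8
Sum: 977.3 + 7.797 + 6.099 + 2.724 + 222.8 = 1216.72

1216.72 kA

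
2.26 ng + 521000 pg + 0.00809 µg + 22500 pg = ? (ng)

In ng:
  2.26 ng → 2.26
  521000 pg = 521000 × 10⁻³ ng = 521
  0.00809 µg = 0.00809 × 10³ ng = 8.09
  22500 pg = 22500 × 10⁻³ ng = 22.5
Sum: 2.26 + 521 + 8.09 + 22.5 = 553.85

553.85 ng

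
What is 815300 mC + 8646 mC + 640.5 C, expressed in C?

1464.446 C

In C:
  815300 mC = 815300 × 10⁻³ C = 815.3
  8646 mC = 8646 × 10⁻³ C = 8.646
  640.5 C → 640.5
Sum: 815.3 + 8.646 + 640.5 = 1464.446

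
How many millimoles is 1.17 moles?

(no prefix) = 1e0, milli = 1e-3; factor is 1e3.
1.17 × 1e3 = 1170

1170 millimoles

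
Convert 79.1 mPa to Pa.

milli = 10^-3, (no prefix) = 10^0; factor is 10^-3.
79.1 × 10^-3 = 0.0791

0.0791 Pa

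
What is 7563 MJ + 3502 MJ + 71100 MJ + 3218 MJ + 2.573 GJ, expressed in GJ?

87.956 GJ

In GJ:
  7563 MJ = 7563e-3 GJ = 7.563
  3502 MJ = 3502e-3 GJ = 3.502
  71100 MJ = 71100e-3 GJ = 71.1
  3218 MJ = 3218e-3 GJ = 3.218
  2.573 GJ → 2.573
Sum: 7.563 + 3.502 + 71.1 + 3.218 + 2.573 = 87.956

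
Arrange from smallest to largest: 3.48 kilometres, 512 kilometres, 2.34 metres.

3.48 kilometres = 3480 metres
512 kilometres = 512000 metres
2.34 metres = 2.34 metres

2.34 metres < 3.48 kilometres < 512 kilometres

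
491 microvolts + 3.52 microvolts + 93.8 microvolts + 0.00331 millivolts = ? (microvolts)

591.63 microvolts

In microvolts:
  491 microvolts → 491
  3.52 microvolts → 3.52
  93.8 microvolts → 93.8
  0.00331 millivolts = 0.00331e3 microvolts = 3.31
Sum: 491 + 3.52 + 93.8 + 3.31 = 591.63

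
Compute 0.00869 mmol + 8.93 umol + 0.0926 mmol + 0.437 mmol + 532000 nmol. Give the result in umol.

1079.22 umol

In umol:
  0.00869 mmol = 0.00869e3 umol = 8.69
  8.93 umol → 8.93
  0.0926 mmol = 0.0926e3 umol = 92.6
  0.437 mmol = 0.437e3 umol = 437
  532000 nmol = 532000e-3 umol = 532
Sum: 8.69 + 8.93 + 92.6 + 437 + 532 = 1079.22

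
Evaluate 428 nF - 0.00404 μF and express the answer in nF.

In nF:
  428 nF → 428
  0.00404 μF = 0.00404e3 nF = 4.04
Difference: 428 - 4.04 = 423.96

423.96 nF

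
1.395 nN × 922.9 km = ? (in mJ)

1.2874455 mJ

1.395 × 10⁻⁹ × 922.9 × 10³ = 1287.4455 × 10⁻⁶ J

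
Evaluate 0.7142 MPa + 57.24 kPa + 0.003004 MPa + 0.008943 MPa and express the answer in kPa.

In kPa:
  0.7142 MPa = 0.7142 × 10³ kPa = 714.2
  57.24 kPa → 57.24
  0.003004 MPa = 0.003004 × 10³ kPa = 3.004
  0.008943 MPa = 0.008943 × 10³ kPa = 8.943
Sum: 714.2 + 57.24 + 3.004 + 8.943 = 783.387

783.387 kPa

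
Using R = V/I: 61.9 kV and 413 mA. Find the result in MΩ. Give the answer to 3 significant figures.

0.150 MΩ

(61.9 × 10^3) / (413 × 10^-3) = 0.14988 × 10^6 Ω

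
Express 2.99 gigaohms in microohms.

2990000000000000 microohms

giga = 1e9, micro = 1e-6; factor is 1e15.
2.99 × 1e15 = 2990000000000000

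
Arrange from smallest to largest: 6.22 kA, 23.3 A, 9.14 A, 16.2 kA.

6.22 kA = 6220 A
23.3 A = 23.3 A
9.14 A = 9.14 A
16.2 kA = 16200 A

9.14 A < 23.3 A < 6.22 kA < 16.2 kA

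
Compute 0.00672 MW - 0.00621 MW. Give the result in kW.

In kW:
  0.00672 MW = 0.00672 × 10^3 kW = 6.72
  0.00621 MW = 0.00621 × 10^3 kW = 6.21
Difference: 6.72 - 6.21 = 0.51

0.51 kW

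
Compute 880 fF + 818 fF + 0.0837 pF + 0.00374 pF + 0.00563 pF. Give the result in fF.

In fF:
  880 fF → 880
  818 fF → 818
  0.0837 pF = 0.0837e3 fF = 83.7
  0.00374 pF = 0.00374e3 fF = 3.74
  0.00563 pF = 0.00563e3 fF = 5.63
Sum: 880 + 818 + 83.7 + 3.74 + 5.63 = 1791.07

1791.07 fF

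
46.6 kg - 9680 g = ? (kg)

36.92 kg

In kg:
  46.6 kg → 46.6
  9680 g = 9680e-3 kg = 9.68
Difference: 46.6 - 9.68 = 36.92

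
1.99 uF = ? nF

1990 nF

micro = 10^-6, nano = 10^-9; factor is 10^3.
1.99 × 10^3 = 1990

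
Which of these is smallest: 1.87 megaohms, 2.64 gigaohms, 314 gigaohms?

1.87 megaohms = 1870000 ohms
2.64 gigaohms = 2640000000 ohms
314 gigaohms = 314000000000 ohms

1.87 megaohms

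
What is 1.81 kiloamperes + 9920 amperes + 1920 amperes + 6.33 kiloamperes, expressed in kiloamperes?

In kiloamperes:
  1.81 kiloamperes → 1.81
  9920 amperes = 9920e-3 kiloamperes = 9.92
  1920 amperes = 1920e-3 kiloamperes = 1.92
  6.33 kiloamperes → 6.33
Sum: 1.81 + 9.92 + 1.92 + 6.33 = 19.98

19.98 kiloamperes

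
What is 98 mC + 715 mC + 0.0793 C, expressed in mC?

892.3 mC

In mC:
  98 mC → 98
  715 mC → 715
  0.0793 C = 0.0793 × 10^3 mC = 79.3
Sum: 98 + 715 + 79.3 = 892.3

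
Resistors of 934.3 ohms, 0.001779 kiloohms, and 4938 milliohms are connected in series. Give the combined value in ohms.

In ohms:
  934.3 ohms → 934.3
  0.001779 kiloohms = 0.001779e3 ohms = 1.779
  4938 milliohms = 4938e-3 ohms = 4.938
Sum: 934.3 + 1.779 + 4.938 = 941.017

941.017 ohms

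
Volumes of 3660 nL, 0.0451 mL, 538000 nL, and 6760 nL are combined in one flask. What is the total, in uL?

593.52 uL

In uL:
  3660 nL = 3660 × 10^-3 uL = 3.66
  0.0451 mL = 0.0451 × 10^3 uL = 45.1
  538000 nL = 538000 × 10^-3 uL = 538
  6760 nL = 6760 × 10^-3 uL = 6.76
Sum: 3.66 + 45.1 + 538 + 6.76 = 593.52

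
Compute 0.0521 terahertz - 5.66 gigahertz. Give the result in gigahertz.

In gigahertz:
  0.0521 terahertz = 0.0521 × 10³ gigahertz = 52.1
  5.66 gigahertz → 5.66
Difference: 52.1 - 5.66 = 46.44

46.44 gigahertz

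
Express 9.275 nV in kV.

0.000000000009275 kV

nano = 10⁻⁹, kilo = 10³; factor is 10⁻¹².
9.275 × 10⁻¹² = 0.000000000009275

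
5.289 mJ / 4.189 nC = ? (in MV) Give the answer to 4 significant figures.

(5.289e-3) / (4.189e-9) = 1.26259e6 V

1.263 MV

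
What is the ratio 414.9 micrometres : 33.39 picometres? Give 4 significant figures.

12430000

(414.9e-6) / (33.39e-12) = 12.426e6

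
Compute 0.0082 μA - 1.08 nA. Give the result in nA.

7.12 nA

In nA:
  0.0082 μA = 0.0082 × 10^3 nA = 8.2
  1.08 nA → 1.08
Difference: 8.2 - 1.08 = 7.12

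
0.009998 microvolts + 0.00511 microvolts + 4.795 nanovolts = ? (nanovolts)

19.903 nanovolts

In nanovolts:
  0.009998 microvolts = 0.009998 × 10^3 nanovolts = 9.998
  0.00511 microvolts = 0.00511 × 10^3 nanovolts = 5.11
  4.795 nanovolts → 4.795
Sum: 9.998 + 5.11 + 4.795 = 19.903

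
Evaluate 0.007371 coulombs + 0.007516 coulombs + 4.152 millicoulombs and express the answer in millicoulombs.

19.039 millicoulombs

In millicoulombs:
  0.007371 coulombs = 0.007371e3 millicoulombs = 7.371
  0.007516 coulombs = 0.007516e3 millicoulombs = 7.516
  4.152 millicoulombs → 4.152
Sum: 7.371 + 7.516 + 4.152 = 19.039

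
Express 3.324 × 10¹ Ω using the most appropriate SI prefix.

33.24 Ω

= 33.24 Ω; mantissa already in [1, 1000).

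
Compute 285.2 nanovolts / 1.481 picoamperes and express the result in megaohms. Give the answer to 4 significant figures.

(285.2 × 10⁻⁹) / (1.481 × 10⁻¹²) = 192.573 × 10³ Ω

0.1926 megaohms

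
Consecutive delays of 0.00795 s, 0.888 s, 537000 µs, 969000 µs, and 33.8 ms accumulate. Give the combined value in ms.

2435.75 ms

In ms:
  0.00795 s = 0.00795 × 10³ ms = 7.95
  0.888 s = 0.888 × 10³ ms = 888
  537000 µs = 537000 × 10⁻³ ms = 537
  969000 µs = 969000 × 10⁻³ ms = 969
  33.8 ms → 33.8
Sum: 7.95 + 888 + 537 + 969 + 33.8 = 2435.75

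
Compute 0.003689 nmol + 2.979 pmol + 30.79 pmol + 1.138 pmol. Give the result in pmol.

38.596 pmol

In pmol:
  0.003689 nmol = 0.003689 × 10^3 pmol = 3.689
  2.979 pmol → 2.979
  30.79 pmol → 30.79
  1.138 pmol → 1.138
Sum: 3.689 + 2.979 + 30.79 + 1.138 = 38.596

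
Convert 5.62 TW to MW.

tera = 10^12, mega = 10^6; factor is 10^6.
5.62 × 10^6 = 5620000

5620000 MW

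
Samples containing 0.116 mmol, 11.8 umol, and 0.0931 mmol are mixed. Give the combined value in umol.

In umol:
  0.116 mmol = 0.116 × 10^3 umol = 116
  11.8 umol → 11.8
  0.0931 mmol = 0.0931 × 10^3 umol = 93.1
Sum: 116 + 11.8 + 93.1 = 220.9

220.9 umol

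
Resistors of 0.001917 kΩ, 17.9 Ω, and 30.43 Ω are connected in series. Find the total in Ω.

50.247 Ω

In Ω:
  0.001917 kΩ = 0.001917e3 Ω = 1.917
  17.9 Ω → 17.9
  30.43 Ω → 30.43
Sum: 1.917 + 17.9 + 30.43 = 50.247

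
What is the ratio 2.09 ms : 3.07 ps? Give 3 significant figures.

681000000

(2.09 × 10⁻³) / (3.07 × 10⁻¹²) = 0.6808 × 10⁹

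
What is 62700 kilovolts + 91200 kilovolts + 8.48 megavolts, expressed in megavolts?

162.38 megavolts

In megavolts:
  62700 kilovolts = 62700 × 10⁻³ megavolts = 62.7
  91200 kilovolts = 91200 × 10⁻³ megavolts = 91.2
  8.48 megavolts → 8.48
Sum: 62.7 + 91.2 + 8.48 = 162.38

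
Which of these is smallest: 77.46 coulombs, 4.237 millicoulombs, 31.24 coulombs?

77.46 coulombs = 77.46 coulombs
4.237 millicoulombs = 0.004237 coulombs
31.24 coulombs = 31.24 coulombs

4.237 millicoulombs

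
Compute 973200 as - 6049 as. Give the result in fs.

In fs:
  973200 as = 973200 × 10^-3 fs = 973.2
  6049 as = 6049 × 10^-3 fs = 6.049
Difference: 973.2 - 6.049 = 967.151

967.151 fs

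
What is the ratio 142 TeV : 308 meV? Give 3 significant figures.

461000000000000

(142e12) / (308e-3) = 0.461e15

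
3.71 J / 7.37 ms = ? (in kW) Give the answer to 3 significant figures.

(3.71) / (7.37e-3) = 0.50339e3 W

0.503 kW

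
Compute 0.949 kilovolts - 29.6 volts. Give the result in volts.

919.4 volts

In volts:
  0.949 kilovolts = 0.949e3 volts = 949
  29.6 volts → 29.6
Difference: 949 - 29.6 = 919.4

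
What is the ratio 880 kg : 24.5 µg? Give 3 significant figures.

(880e3) / (24.5e-6) = 35.92e9

35900000000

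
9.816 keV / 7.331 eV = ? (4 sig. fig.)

1339

(9.816 × 10^3) / (7.331) = 1.339 × 10^3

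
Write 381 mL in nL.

381000000 nL

milli = 10^-3, nano = 10^-9; factor is 10^6.
381 × 10^6 = 381000000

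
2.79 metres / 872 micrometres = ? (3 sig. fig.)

3200

(2.79) / (872 × 10^-6) = 0.0032 × 10^6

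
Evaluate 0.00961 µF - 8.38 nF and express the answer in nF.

1.23 nF

In nF:
  0.00961 µF = 0.00961 × 10³ nF = 9.61
  8.38 nF → 8.38
Difference: 9.61 - 8.38 = 1.23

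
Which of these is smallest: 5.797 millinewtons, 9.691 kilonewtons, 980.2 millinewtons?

5.797 millinewtons

5.797 millinewtons = 0.005797 newtons
9.691 kilonewtons = 9691 newtons
980.2 millinewtons = 0.9802 newtons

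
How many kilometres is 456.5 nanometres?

0.0000000004565 kilometres

nano = 10^-9, kilo = 10^3; factor is 10^-12.
456.5 × 10^-12 = 0.0000000004565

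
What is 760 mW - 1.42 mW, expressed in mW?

In mW:
  760 mW → 760
  1.42 mW → 1.42
Difference: 760 - 1.42 = 758.58

758.58 mW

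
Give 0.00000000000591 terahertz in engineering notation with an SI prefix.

5.91 hertz

= 5.91 hertz; mantissa already in [1, 1000).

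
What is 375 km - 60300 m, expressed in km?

In km:
  375 km → 375
  60300 m = 60300e-3 km = 60.3
Difference: 375 - 60.3 = 314.7

314.7 km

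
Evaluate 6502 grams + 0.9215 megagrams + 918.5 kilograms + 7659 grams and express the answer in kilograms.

In kilograms:
  6502 grams = 6502 × 10⁻³ kilograms = 6.502
  0.9215 megagrams = 0.9215 × 10³ kilograms = 921.5
  918.5 kilograms → 918.5
  7659 grams = 7659 × 10⁻³ kilograms = 7.659
Sum: 6.502 + 921.5 + 918.5 + 7.659 = 1854.161

1854.161 kilograms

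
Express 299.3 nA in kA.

0.0000000002993 kA

nano = 10⁻⁹, kilo = 10³; factor is 10⁻¹².
299.3 × 10⁻¹² = 0.0000000002993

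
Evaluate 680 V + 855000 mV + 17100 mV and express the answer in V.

In V:
  680 V → 680
  855000 mV = 855000e-3 V = 855
  17100 mV = 17100e-3 V = 17.1
Sum: 680 + 855 + 17.1 = 1552.1

1552.1 V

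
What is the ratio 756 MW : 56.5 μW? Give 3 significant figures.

(756e6) / (56.5e-6) = 13.38e12

13400000000000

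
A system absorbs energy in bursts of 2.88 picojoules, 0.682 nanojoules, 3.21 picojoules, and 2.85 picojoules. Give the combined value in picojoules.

690.94 picojoules

In picojoules:
  2.88 picojoules → 2.88
  0.682 nanojoules = 0.682e3 picojoules = 682
  3.21 picojoules → 3.21
  2.85 picojoules → 2.85
Sum: 2.88 + 682 + 3.21 + 2.85 = 690.94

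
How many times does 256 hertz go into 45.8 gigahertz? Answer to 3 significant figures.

(45.8 × 10^9) / (256) = 0.1789 × 10^9

179000000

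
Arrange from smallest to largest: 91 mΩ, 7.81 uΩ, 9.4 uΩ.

7.81 uΩ < 9.4 uΩ < 91 mΩ

91 mΩ = 0.091 Ω
7.81 uΩ = 0.00000781 Ω
9.4 uΩ = 0.0000094 Ω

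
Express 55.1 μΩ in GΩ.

0.0000000000000551 GΩ

micro = 1e-6, giga = 1e9; factor is 1e-15.
55.1 × 1e-15 = 0.0000000000000551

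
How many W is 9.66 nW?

0.00000000966 W

nano = 10⁻⁹, (no prefix) = 10⁰; factor is 10⁻⁹.
9.66 × 10⁻⁹ = 0.00000000966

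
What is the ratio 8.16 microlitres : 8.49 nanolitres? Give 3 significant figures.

(8.16 × 10⁻⁶) / (8.49 × 10⁻⁹) = 0.9611 × 10³

961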